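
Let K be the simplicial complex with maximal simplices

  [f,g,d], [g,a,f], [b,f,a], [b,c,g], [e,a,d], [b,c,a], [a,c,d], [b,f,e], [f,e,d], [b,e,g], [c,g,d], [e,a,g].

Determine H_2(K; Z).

H_2 ≅ 0.

Take the total order a < b < c < d < e < f < g on the vertex set. Then K (dimension 2) consists of the simplices:

  0-simplices (7): a, b, c, d, e, f, g
  1-simplices (18): ab, ac, ad, ae, af, ag, bc, be, bf, bg, cd, cg, de, df, dg, ef, eg, fg
  2-simplices (12): abc, abf, acd, ade, aeg, afg, bcg, bef, beg, cdg, def, dfg

so the chain groups are C_0 ≅ Z^7, C_1 ≅ Z^18, C_2 ≅ Z^12.

∂_1: C_1 → C_0 maps an edge to its endpoints' difference, ∂[p,q] = q − p.
The resulting 7×18 matrix has rank 6, and its Smith normal form has invariant factors (1,1,1,1,1,1).

∂_2: C_2 → C_1 maps a triangle to the signed sum of its edges. For instance
  ∂abf = bf − af + ab,
  ∂cdg = dg − cg + cd.
The 18×12 boundary matrix has rank 12 and Smith normal form diag(1,1,1,1,1,1,1,1,1,1,1,2).

Now H_k = ker ∂_k / im ∂_{k+1}, so:

  H_2: rank ker ∂_2 − rank ∂_3 = (12 − 12) − 0 = 0, and there is no ∂_3, so H_2 = 0.

(K is a triangulation of the real projective plane RP^2.)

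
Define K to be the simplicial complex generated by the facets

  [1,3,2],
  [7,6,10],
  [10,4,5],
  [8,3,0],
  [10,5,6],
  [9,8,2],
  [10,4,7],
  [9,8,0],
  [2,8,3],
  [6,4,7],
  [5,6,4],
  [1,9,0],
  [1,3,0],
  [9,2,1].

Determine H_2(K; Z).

H_2 = Z^2.

We work with the vertex ordering 0 < 1 < 2 < 3 < 4 < 5 < 6 < 7 < 8 < 9 < 10. The simplices of K, each written with vertices in increasing order, are:

  0-simplices (11): [0], [1], [2], [3], [4], [5], [6], [7], [8], [9], [10]
  1-simplices (21): [0,1], [0,3], [0,8], [0,9], [1,2], [1,3], [1,9], [2,3], [2,8], [2,9], [3,8], [4,5], [4,6], [4,7], [4,10], [5,6], [5,10], [6,7], [6,10], [7,10], [8,9]
  2-simplices (14): [0,1,3], [0,1,9], [0,3,8], [0,8,9], [1,2,3], [1,2,9], [2,3,8], [2,8,9], [4,5,6], [4,5,10], [4,6,7], [4,7,10], [5,6,10], [6,7,10]

so the chain groups are C_0 ≅ Z^11, C_1 ≅ Z^21, C_2 ≅ Z^14.

∂_1: C_1 → C_0 sends each edge [p,q] (with p < q) to q − p. For instance
  ∂[5,10] = [10] − [5].
The 11×21 boundary matrix has rank 9 and Smith normal form diag(1,1,1,1,1,1,1,1,1).

The boundary map ∂_2: C_2 → C_1 sends each 2-simplex [p,q,r] to [q,r] − [p,r] + [p,q]. For instance
  ∂[4,6,7] = [6,7] − [4,7] + [4,6],
  ∂[0,8,9] = [8,9] − [0,9] + [0,8].
As a 21×14 matrix over Z this has rank 12, with invariant factors (1,1,1,1,1,1,1,1,1,1,1,1).

Computing H_k = (kernel of ∂_k) / (image of ∂_{k+1}):

  H_2: rank ker ∂_2 − rank ∂_3 = (14 − 12) − 0 = 2, and there is no ∂_3, so H_2 ≅ Z^2.

(K is a triangulation of the disjoint union of the 2-sphere S^2 and the 2-sphere S^2.)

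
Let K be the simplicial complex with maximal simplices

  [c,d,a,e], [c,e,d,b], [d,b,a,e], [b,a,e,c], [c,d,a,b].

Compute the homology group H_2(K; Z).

H_2 = 0.

Fix the vertex order a < b < c < d < e and write every simplex with vertices in increasing order. Then dim K = 3 and the simplices of K are:

  0-simplices (5): a, b, c, d, e
  1-simplices (10): ab, ac, ad, ae, bc, bd, be, cd, ce, de
  2-simplices (10): abc, abd, abe, acd, ace, ade, bcd, bce, bde, cde
  3-simplices (5): abcd, abce, abde, acde, bcde

so the chain groups are C_0 ≅ Z^5, C_1 ≅ Z^10, C_2 ≅ Z^10, C_3 ≅ Z^5.

∂_1: C_1 → C_0 sends each edge [p,q] (with p < q) to q − p. For instance
  ∂bd = d − b.
As a 5×10 matrix over Z this has rank 4, with invariant factors (1,1,1,1).

∂_2: C_2 → C_1 sends each 2-simplex [p,q,r] to [q,r] − [p,r] + [p,q]. For instance
  ∂bce = ce − be + bc,
  ∂ace = ce − ae + ac.
As a 10×10 matrix over Z this has rank 6, with invariant factors (1,1,1,1,1,1).

∂_3: C_3 → C_2 sends each 3-simplex σ to the alternating sum Σ_i (−1)^i (σ with its i-th vertex removed). For instance
  ∂acde = cde − ade + ace − acd,
  ∂abde = bde − ade + abe − abd.
The resulting 10×5 matrix has rank 4, and its Smith normal form has invariant factors (1,1,1,1).

Reading off H_k = ker ∂_k / im ∂_{k+1}:

  H_2: rank ker ∂_2 − rank ∂_3 = (10 − 6) − 4 = 0, and the invariant factors of ∂_3 are all 1, so H_2 ≅ 0.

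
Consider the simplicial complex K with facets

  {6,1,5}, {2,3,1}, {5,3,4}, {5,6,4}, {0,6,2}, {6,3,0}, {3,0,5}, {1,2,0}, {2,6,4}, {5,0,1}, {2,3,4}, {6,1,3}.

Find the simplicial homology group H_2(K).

H_2 = 0.

Fix the vertex order 0 < 1 < 2 < 3 < 4 < 5 < 6 and write every simplex with vertices in increasing order. Then dim K = 2 and the simplices of K are:

  0-simplices (7): [0], [1], [2], [3], [4], [5], [6]
  1-simplices (18): [0,1], [0,2], [0,3], [0,5], [0,6], [1,2], [1,3], [1,5], [1,6], [2,3], [2,4], [2,6], [3,4], [3,5], [3,6], [4,5], [4,6], [5,6]
  2-simplices (12): [0,1,2], [0,1,5], [0,2,6], [0,3,5], [0,3,6], [1,2,3], [1,3,6], [1,5,6], [2,3,4], [2,4,6], [3,4,5], [4,5,6]

Hence C_0 ≅ Z^7, C_1 ≅ Z^18, C_2 ≅ Z^12.

∂_1: C_1 → C_0 sends each edge [p,q] (with p < q) to q − p. For instance
  ∂[0,2] = [2] − [0].
The 7×18 boundary matrix has rank 6 and Smith normal form diag(1,1,1,1,1,1).

∂_2: C_2 → C_1 acts by ∂[p,q,r] = [q,r] − [p,r] + [p,q]. For instance
  ∂[2,4,6] = [4,6] − [2,6] + [2,4],
  ∂[2,3,4] = [3,4] − [2,4] + [2,3].
This gives a 18×12 integer matrix of rank 12; reducing to Smith normal form yields diagonal entries (1,1,1,1,1,1,1,1,1,1,1,2).

Reading off H_k = ker ∂_k / im ∂_{k+1}:

  H_2: rank ker ∂_2 − rank ∂_3 = (12 − 12) − 0 = 0, and there is no ∂_3, so H_2 = 0.

(K is a triangulation of the real projective plane RP^2.)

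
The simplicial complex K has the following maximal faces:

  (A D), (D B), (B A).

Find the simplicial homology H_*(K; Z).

We work with the vertex ordering A < B < D. The simplices of K, each written with vertices in increasing order, are:

  0-simplices (3): A, B, D
  1-simplices (3): AB, AD, BD

giving chain groups C_0 ≅ Z^3, C_1 ≅ Z^3.

∂_1: C_1 → C_0 is given by ∂[p,q] = [q] − [p].
The 3×3 boundary matrix has rank 2 and Smith normal form diag(1,1).

Now H_k = ker ∂_k / im ∂_{k+1}, so:

  H_0: rank C_0 − rank ∂_1 = 3 − 2 = 1, and the invariant factors of ∂_1 are all 1, so H_0 = Z.
  H_1: rank ker ∂_1 − rank ∂_2 = (3 − 2) − 0 = 1, and there is no ∂_2, so H_1 = Z.

H_0 ≅ Z,  H_1 ≅ Z.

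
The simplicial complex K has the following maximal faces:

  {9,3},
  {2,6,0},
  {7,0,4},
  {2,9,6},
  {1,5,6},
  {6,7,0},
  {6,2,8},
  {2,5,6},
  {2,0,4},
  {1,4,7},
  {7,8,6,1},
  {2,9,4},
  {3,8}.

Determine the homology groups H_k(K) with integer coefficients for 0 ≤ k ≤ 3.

H_0 = Z,  H_1 = Z,  H_2 = 0,  H_3 = 0.

Order the vertices as 0 < 1 < 2 < 3 < 4 < 5 < 6 < 7 < 8 < 9. Listing each simplex with vertices in this order, K has dimension 3 with simplices:

  0-simplices (10): [0], [1], [2], [3], [4], [5], [6], [7], [8], [9]
  1-simplices (23): [0,2], [0,4], [0,6], [0,7], [1,4], [1,5], [1,6], [1,7], [1,8], [2,4], [2,5], [2,6], [2,8], [2,9], [3,8], [3,9], [4,7], [4,9], [5,6], [6,7], [6,8], [6,9], [7,8]
  2-simplices (14): [0,2,4], [0,2,6], [0,4,7], [0,6,7], [1,4,7], [1,5,6], [1,6,7], [1,6,8], [1,7,8], [2,4,9], [2,5,6], [2,6,8], [2,6,9], [6,7,8]
  3-simplices (1): [1,6,7,8]

giving chain groups C_0 ≅ Z^10, C_1 ≅ Z^23, C_2 ≅ Z^14, C_3 ≅ Z^1.

The boundary map ∂_1: C_1 → C_0 is given by ∂[p,q] = [q] − [p].
The 10×23 boundary matrix has rank 9 and Smith normal form diag(1,1,1,1,1,1,1,1,1).

∂_2: C_2 → C_1 maps a triangle to the signed sum of its edges. For instance
  ∂[0,4,7] = [4,7] − [0,7] + [0,4],
  ∂[2,4,9] = [4,9] − [2,9] + [2,4].
The 23×14 boundary matrix has rank 13 and Smith normal form diag(1,1,1,1,1,1,1,1,1,1,1,1,1).

Boundary ∂_3: C_3 → C_2 sends each 3-simplex σ to the alternating sum Σ_i (−1)^i (σ with its i-th vertex removed). For instance
  ∂[1,6,7,8] = [6,7,8] − [1,7,8] + [1,6,8] − [1,6,7].
The 14×1 boundary matrix has rank 1 and Smith normal form diag(1).

Computing H_k = (kernel of ∂_k) / (image of ∂_{k+1}):

  H_0: rank C_0 − rank ∂_1 = 10 − 9 = 1, and the invariant factors of ∂_1 are all 1, so H_0 ≅ Z.
  H_1: rank ker ∂_1 − rank ∂_2 = (23 − 9) − 13 = 1, and the invariant factors of ∂_2 are all 1, so H_1 ≅ Z.
  H_2: rank ker ∂_2 − rank ∂_3 = (14 − 13) − 1 = 0, and the invariant factors of ∂_3 are all 1, so H_2 ≅ 0.
  H_3: rank ker ∂_3 − rank ∂_4 = (1 − 1) − 0 = 0, and there is no ∂_4, so H_3 ≅ 0.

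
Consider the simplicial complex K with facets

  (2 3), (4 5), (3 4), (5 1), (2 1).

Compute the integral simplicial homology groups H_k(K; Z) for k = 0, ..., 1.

H_0 ≅ Z,  H_1 ≅ Z.

K has 5 vertices, 5 edges.
rank ∂_0 = 0, rank ∂_1 = 4 ⇒ b_0 = 5 − 0 − 4 = 1; all invariant factors of ∂_1 are 1 so no torsion. So H_0 = Z.
rank ∂_1 = 4, rank ∂_2 = 0 ⇒ b_1 = 5 − 4 − 0 = 1. So H_1 = Z.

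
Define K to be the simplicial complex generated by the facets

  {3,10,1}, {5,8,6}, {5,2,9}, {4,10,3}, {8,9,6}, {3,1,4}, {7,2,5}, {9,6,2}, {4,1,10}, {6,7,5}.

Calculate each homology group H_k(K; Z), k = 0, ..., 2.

H_0 = Z^2,  H_1 = Z,  H_2 = Z.

Take the total order 1 < 2 < 3 < 4 < 5 < 6 < 7 < 8 < 9 < 10 on the vertex set. Then K (dimension 2) consists of the simplices:

  0-simplices (10): [1], [2], [3], [4], [5], [6], [7], [8], [9], [10]
  1-simplices (18): [1,3], [1,4], [1,10], [2,5], [2,6], [2,7], [2,9], [3,4], [3,10], [4,10], [5,6], [5,7], [5,8], [5,9], [6,7], [6,8], [6,9], [8,9]
  2-simplices (10): [1,3,4], [1,3,10], [1,4,10], [2,5,7], [2,5,9], [2,6,9], [3,4,10], [5,6,7], [5,6,8], [6,8,9]

giving chain groups C_0 ≅ Z^10, C_1 ≅ Z^18, C_2 ≅ Z^10.

Boundary ∂_1: C_1 → C_0 maps an edge to its endpoints' difference, ∂[p,q] = q − p. For instance
  ∂[6,9] = [9] − [6].
This gives a 10×18 integer matrix of rank 8; reducing to Smith normal form yields diagonal entries (1,1,1,1,1,1,1,1).

∂_2: C_2 → C_1 maps a triangle to the signed sum of its edges. For instance
  ∂[2,5,7] = [5,7] − [2,7] + [2,5],
  ∂[1,3,4] = [3,4] − [1,4] + [1,3].
The resulting 18×10 matrix has rank 9, and its Smith normal form has invariant factors (1,1,1,1,1,1,1,1,1).

From H_k ≅ ker(∂_k) / im(∂_{k+1}) we obtain:

  H_0: rank C_0 − rank ∂_1 = 10 − 8 = 2, and the invariant factors of ∂_1 are all 1, so H_0 ≅ Z^2.
  H_1: rank ker ∂_1 − rank ∂_2 = (18 − 8) − 9 = 1, and the invariant factors of ∂_2 are all 1, so H_1 ≅ Z.
  H_2: rank ker ∂_2 − rank ∂_3 = (10 − 9) − 0 = 1, and there is no ∂_3, so H_2 ≅ Z.

(K is a triangulation of the disjoint union of the 2-sphere S^2 and the cylinder S^1 x I.)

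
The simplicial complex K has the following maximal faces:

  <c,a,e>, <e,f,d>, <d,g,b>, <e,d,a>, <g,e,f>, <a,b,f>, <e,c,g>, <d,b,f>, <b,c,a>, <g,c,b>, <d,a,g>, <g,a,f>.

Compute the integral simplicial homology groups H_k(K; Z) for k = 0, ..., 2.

H_0 = Z,  H_1 = Z/2,  H_2 = 0.

Take the total order a < b < c < d < e < f < g on the vertex set. Then K (dimension 2) consists of the simplices:

  0-simplices (7): a, b, c, d, e, f, g
  1-simplices (18): ab, ac, ad, ae, af, ag, bc, bd, bf, bg, ce, cg, de, df, dg, ef, eg, fg
  2-simplices (12): abc, abf, ace, ade, adg, afg, bcg, bdf, bdg, ceg, def, efg

giving chain groups C_0 ≅ Z^7, C_1 ≅ Z^18, C_2 ≅ Z^12.

The boundary map ∂_1: C_1 → C_0 is given by ∂[p,q] = [q] − [p].
The resulting 7×18 matrix has rank 6, and its Smith normal form has invariant factors (1,1,1,1,1,1).

The boundary map ∂_2: C_2 → C_1 acts by ∂[p,q,r] = [q,r] − [p,r] + [p,q]. For instance
  ∂bcg = cg − bg + bc,
  ∂def = ef − df + de.
The 18×12 boundary matrix has rank 12 and Smith normal form diag(1,1,1,1,1,1,1,1,1,1,1,2).

Computing H_k = (kernel of ∂_k) / (image of ∂_{k+1}):

  H_0: rank C_0 − rank ∂_1 = 7 − 6 = 1, and the invariant factors of ∂_1 are all 1, so H_0 ≅ Z.
  H_1: rank ker ∂_1 − rank ∂_2 = (18 − 6) − 12 = 0, and ∂_2 has invariant factor 2 > 1, so H_1 ≅ Z/2.
  H_2: rank ker ∂_2 − rank ∂_3 = (12 − 12) − 0 = 0, and there is no ∂_3, so H_2 ≅ 0.

As a check, the Euler characteristic is 7 − 18 + 12 = 1, which agrees with 1 − 0 + 0 = 1.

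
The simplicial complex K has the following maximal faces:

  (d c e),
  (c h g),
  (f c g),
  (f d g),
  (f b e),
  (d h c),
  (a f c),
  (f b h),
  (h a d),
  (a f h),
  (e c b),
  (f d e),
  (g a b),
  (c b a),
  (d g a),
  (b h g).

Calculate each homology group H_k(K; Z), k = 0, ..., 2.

H_0 = Z,  H_1 = Z^2,  H_2 = Z.

Take the total order a < b < c < d < e < f < g < h on the vertex set. Then K (dimension 2) consists of the simplices:

  0-simplices (8): a, b, c, d, e, f, g, h
  1-simplices (24): ab, ac, ad, af, ag, ah, bc, be, bf, bg, bh, cd, ce, cf, cg, ch, de, df, dg, dh, ef, fg, fh, gh
  2-simplices (16): abc, abg, acf, adg, adh, afh, bce, bef, bfh, bgh, cde, cdh, cfg, cgh, def, dfg

Hence C_0 ≅ Z^8, C_1 ≅ Z^24, C_2 ≅ Z^16.

The boundary map ∂_1: C_1 → C_0 is given by ∂[p,q] = [q] − [p].
The resulting 8×24 matrix has rank 7, and its Smith normal form has invariant factors (1,1,1,1,1,1,1).

∂_2: C_2 → C_1 sends each 2-simplex [p,q,r] to [q,r] − [p,r] + [p,q]. For instance
  ∂abc = bc − ac + ab,
  ∂afh = fh − ah + af.
The resulting 24×16 matrix has rank 15, and its Smith normal form has invariant factors (1,1,1,1,1,1,1,1,1,1,1,1,1,1,1).

Reading off H_k = ker ∂_k / im ∂_{k+1}:

  H_0: rank C_0 − rank ∂_1 = 8 − 7 = 1, and the invariant factors of ∂_1 are all 1, so H_0 = Z.
  H_1: rank ker ∂_1 − rank ∂_2 = (24 − 7) − 15 = 2, and the invariant factors of ∂_2 are all 1, so H_1 = Z^2.
  H_2: rank ker ∂_2 − rank ∂_3 = (16 − 15) − 0 = 1, and there is no ∂_3, so H_2 = Z.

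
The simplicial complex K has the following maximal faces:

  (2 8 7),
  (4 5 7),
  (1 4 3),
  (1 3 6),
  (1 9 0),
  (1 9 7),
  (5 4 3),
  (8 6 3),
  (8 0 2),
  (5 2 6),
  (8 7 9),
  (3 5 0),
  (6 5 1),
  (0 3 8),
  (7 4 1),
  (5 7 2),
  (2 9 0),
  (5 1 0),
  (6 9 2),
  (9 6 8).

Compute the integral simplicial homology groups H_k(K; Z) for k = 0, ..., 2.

H_0 = Z,  H_1 = Z ⊕ Z/2Z,  H_2 = 0.

Order the vertices as 0 < 1 < 2 < 3 < 4 < 5 < 6 < 7 < 8 < 9. Listing each simplex with vertices in this order, K has dimension 2 with simplices:

  0-simplices (10): [0], [1], [2], [3], [4], [5], [6], [7], [8], [9]
  1-simplices (30): (30 of them)
  2-simplices (20): (20 of them)

giving chain groups C_0 ≅ Z^10, C_1 ≅ Z^30, C_2 ≅ Z^20.

The boundary map ∂_1: C_1 → C_0 maps an edge to its endpoints' difference, ∂[p,q] = q − p. For instance
  ∂[2,6] = [6] − [2].
This gives a 10×30 integer matrix of rank 9; reducing to Smith normal form yields diagonal entries (1,1,1,1,1,1,1,1,1).

∂_2: C_2 → C_1 maps a triangle to the signed sum of its edges. For instance
  ∂[1,5,6] = [5,6] − [1,6] + [1,5],
  ∂[1,3,4] = [3,4] − [1,4] + [1,3].
The resulting 30×20 matrix has rank 20, and its Smith normal form has invariant factors (1,1,1,1,1,1,1,1,1,1,1,1,1,1,1,1,1,1,1,2).

Reading off H_k = ker ∂_k / im ∂_{k+1}:

  H_0: rank C_0 − rank ∂_1 = 10 − 9 = 1, and the invariant factors of ∂_1 are all 1, so H_0 ≅ Z.
  H_1: rank ker ∂_1 − rank ∂_2 = (30 − 9) − 20 = 1, and ∂_2 has invariant factor 2 > 1, so H_1 ≅ Z ⊕ Z/2Z.
  H_2: rank ker ∂_2 − rank ∂_3 = (20 − 20) − 0 = 0, and there is no ∂_3, so H_2 ≅ 0.

(K is a triangulation of the Klein bottle.)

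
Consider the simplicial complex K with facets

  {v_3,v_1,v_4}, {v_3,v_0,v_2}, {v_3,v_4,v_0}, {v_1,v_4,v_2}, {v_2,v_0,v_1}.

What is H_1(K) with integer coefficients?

Order the vertices as v_0 < v_1 < v_2 < v_3 < v_4. Listing each simplex with vertices in this order, K has dimension 2 with simplices:

  0-simplices (5): [v_0], [v_1], [v_2], [v_3], [v_4]
  1-simplices (10): [v_0,v_1], [v_0,v_2], [v_0,v_3], [v_0,v_4], [v_1,v_2], [v_1,v_3], [v_1,v_4], [v_2,v_3], [v_2,v_4], [v_3,v_4]
  2-simplices (5): [v_0,v_1,v_2], [v_0,v_2,v_3], [v_0,v_3,v_4], [v_1,v_2,v_4], [v_1,v_3,v_4]

Hence C_0 ≅ Z^5, C_1 ≅ Z^10, C_2 ≅ Z^5.

The boundary map ∂_1: C_1 → C_0 is given by ∂[p,q] = [q] − [p]. For instance
  ∂[v_0,v_3] = [v_3] − [v_0].
The resulting 5×10 matrix has rank 4, and its Smith normal form has invariant factors (1,1,1,1).

Boundary ∂_2: C_2 → C_1 acts by ∂[p,q,r] = [q,r] − [p,r] + [p,q]. For instance
  ∂[v_0,v_2,v_3] = [v_2,v_3] − [v_0,v_3] + [v_0,v_2],
  ∂[v_0,v_1,v_2] = [v_1,v_2] − [v_0,v_2] + [v_0,v_1].
This gives a 10×5 integer matrix of rank 5; reducing to Smith normal form yields diagonal entries (1,1,1,1,1).

From H_k ≅ ker(∂_k) / im(∂_{k+1}) we obtain:

  H_1: rank ker ∂_1 − rank ∂_2 = (10 − 4) − 5 = 1, and the invariant factors of ∂_2 are all 1, so H_1 = Z.

H_1 ≅ Z.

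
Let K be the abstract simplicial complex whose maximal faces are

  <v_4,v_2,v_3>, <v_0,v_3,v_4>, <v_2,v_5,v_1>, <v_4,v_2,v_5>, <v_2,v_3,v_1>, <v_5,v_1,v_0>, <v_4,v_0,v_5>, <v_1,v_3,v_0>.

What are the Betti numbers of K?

b_0 = 1, b_1 = 0, b_2 = 1.

Order the vertices as v_0 < v_1 < v_2 < v_3 < v_4 < v_5. Listing each simplex with vertices in this order, K has dimension 2 with simplices:

  0-simplices (6): [v_0], [v_1], [v_2], [v_3], [v_4], [v_5]
  1-simplices (12): [v_0,v_1], [v_0,v_3], [v_0,v_4], [v_0,v_5], [v_1,v_2], [v_1,v_3], [v_1,v_5], [v_2,v_3], [v_2,v_4], [v_2,v_5], [v_3,v_4], [v_4,v_5]
  2-simplices (8): [v_0,v_1,v_3], [v_0,v_1,v_5], [v_0,v_3,v_4], [v_0,v_4,v_5], [v_1,v_2,v_3], [v_1,v_2,v_5], [v_2,v_3,v_4], [v_2,v_4,v_5]

Hence C_0 ≅ Z^6, C_1 ≅ Z^12, C_2 ≅ Z^8.

Boundary ∂_1: C_1 → C_0 maps an edge to its endpoints' difference, ∂[p,q] = q − p.
As a 6×12 matrix over Z this has rank 5, with invariant factors (1,1,1,1,1).

The boundary map ∂_2: C_2 → C_1 maps a triangle to the signed sum of its edges. For instance
  ∂[v_1,v_2,v_3] = [v_2,v_3] − [v_1,v_3] + [v_1,v_2],
  ∂[v_2,v_4,v_5] = [v_4,v_5] − [v_2,v_5] + [v_2,v_4].
The 12×8 boundary matrix has rank 7 and Smith normal form diag(1,1,1,1,1,1,1).

Now H_k = ker ∂_k / im ∂_{k+1}, so:

  H_0: rank C_0 − rank ∂_1 = 6 − 5 = 1, and the invariant factors of ∂_1 are all 1, so H_0 ≅ Z.
  H_1: rank ker ∂_1 − rank ∂_2 = (12 − 5) − 7 = 0, and the invariant factors of ∂_2 are all 1, so H_1 ≅ 0.
  H_2: rank ker ∂_2 − rank ∂_3 = (8 − 7) − 0 = 1, and there is no ∂_3, so H_2 ≅ Z.

Hence the Betti numbers are b_0 = 1, b_1 = 0, b_2 = 1.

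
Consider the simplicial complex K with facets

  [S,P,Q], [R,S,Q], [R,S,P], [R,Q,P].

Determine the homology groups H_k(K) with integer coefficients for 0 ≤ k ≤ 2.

K has 4 vertices, 6 edges, 4 triangles.
rank ∂_0 = 0, rank ∂_1 = 3 ⇒ b_0 = 4 − 0 − 3 = 1; all invariant factors of ∂_1 are 1 so no torsion. So H_0 = Z.
rank ∂_1 = 3, rank ∂_2 = 3 ⇒ b_1 = 6 − 3 − 3 = 0; all invariant factors of ∂_2 are 1 so no torsion. So H_1 = 0.
rank ∂_2 = 3, rank ∂_3 = 0 ⇒ b_2 = 4 − 3 − 0 = 1. So H_2 = Z.

H_0 = Z,  H_1 = 0,  H_2 = Z.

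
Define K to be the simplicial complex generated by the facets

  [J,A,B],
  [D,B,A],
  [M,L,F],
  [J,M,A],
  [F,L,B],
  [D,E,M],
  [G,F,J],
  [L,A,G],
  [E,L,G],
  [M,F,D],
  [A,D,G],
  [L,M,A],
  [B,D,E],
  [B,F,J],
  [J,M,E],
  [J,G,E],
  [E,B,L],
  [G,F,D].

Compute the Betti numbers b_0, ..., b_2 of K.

Order the vertices as A < B < D < E < F < G < J < L < M. Listing each simplex with vertices in this order, K has dimension 2 with simplices:

  0-simplices (9): A, B, D, E, F, G, J, L, M
  1-simplices (27): AB, AD, AG, AJ, AL, AM, BD, BE, BF, BJ, BL, DE, DF, DG, DM, EG, EJ, EL, EM, FG, FJ, FL, FM, GJ, GL, JM, LM
  2-simplices (18): ABD, ABJ, ADG, AGL, AJM, ALM, BDE, BEL, BFJ, BFL, DEM, DFG, DFM, EGJ, EGL, EJM, FGJ, FLM

giving chain groups C_0 ≅ Z^9, C_1 ≅ Z^27, C_2 ≅ Z^18.

∂_1: C_1 → C_0 maps an edge to its endpoints' difference, ∂[p,q] = q − p.
As a 9×27 matrix over Z this has rank 8, with invariant factors (1,1,1,1,1,1,1,1).

Boundary ∂_2: C_2 → C_1 acts by ∂[p,q,r] = [q,r] − [p,r] + [p,q]. For instance
  ∂BEL = EL − BL + BE,
  ∂ABD = BD − AD + AB.
This gives a 27×18 integer matrix of rank 17; reducing to Smith normal form yields diagonal entries (1,1,1,1,1,1,1,1,1,1,1,1,1,1,1,1,1).

Reading off H_k = ker ∂_k / im ∂_{k+1}:

  H_0: rank C_0 − rank ∂_1 = 9 − 8 = 1, and the invariant factors of ∂_1 are all 1, so H_0 ≅ Z.
  H_1: rank ker ∂_1 − rank ∂_2 = (27 − 8) − 17 = 2, and the invariant factors of ∂_2 are all 1, so H_1 ≅ Z^2.
  H_2: rank ker ∂_2 − rank ∂_3 = (18 − 17) − 0 = 1, and there is no ∂_3, so H_2 ≅ Z.

(K is a triangulation of the torus T^2.)

Hence the Betti numbers are b_0 = 1, b_1 = 2, b_2 = 1.

b_0 = 1, b_1 = 2, b_2 = 1.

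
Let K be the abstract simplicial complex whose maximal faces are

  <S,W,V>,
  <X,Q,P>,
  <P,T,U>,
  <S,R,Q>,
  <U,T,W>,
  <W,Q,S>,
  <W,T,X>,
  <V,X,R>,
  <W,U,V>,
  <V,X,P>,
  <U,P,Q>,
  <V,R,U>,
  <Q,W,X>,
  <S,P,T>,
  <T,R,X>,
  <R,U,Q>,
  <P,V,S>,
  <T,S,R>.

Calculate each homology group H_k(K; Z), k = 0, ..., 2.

H_0 = Z,  H_1 = Z^2,  H_2 = Z.

Fix the vertex order P < Q < R < S < T < U < V < W < X and write every simplex with vertices in increasing order. Then dim K = 2 and the simplices of K are:

  0-simplices (9): P, Q, R, S, T, U, V, W, X
  1-simplices (27): PQ, PS, PT, PU, PV, PX, QR, QS, QU, QW, QX, RS, RT, RU, RV, RX, ST, SV, SW, TU, TW, TX, UV, UW, VW, VX, WX
  2-simplices (18): PQU, PQX, PST, PSV, PTU, PVX, QRS, QRU, QSW, QWX, RST, RTX, RUV, RVX, SVW, TUW, TWX, UVW

so the chain groups are C_0 ≅ Z^9, C_1 ≅ Z^27, C_2 ≅ Z^18.

The boundary map ∂_1: C_1 → C_0 maps an edge to its endpoints' difference, ∂[p,q] = q − p. For instance
  ∂QW = W − Q.
As a 9×27 matrix over Z this has rank 8, with invariant factors (1,1,1,1,1,1,1,1).

Boundary ∂_2: C_2 → C_1 sends each 2-simplex [p,q,r] to [q,r] − [p,r] + [p,q]. For instance
  ∂PST = ST − PT + PS,
  ∂SVW = VW − SW + SV.
The 27×18 boundary matrix has rank 17 and Smith normal form diag(1,1,1,1,1,1,1,1,1,1,1,1,1,1,1,1,1).

Now H_k = ker ∂_k / im ∂_{k+1}, so:

  H_0: rank C_0 − rank ∂_1 = 9 − 8 = 1, and the invariant factors of ∂_1 are all 1, so H_0 = Z.
  H_1: rank ker ∂_1 − rank ∂_2 = (27 − 8) − 17 = 2, and the invariant factors of ∂_2 are all 1, so H_1 = Z^2.
  H_2: rank ker ∂_2 − rank ∂_3 = (18 − 17) − 0 = 1, and there is no ∂_3, so H_2 = Z.

(K is a triangulation of the torus T^2.)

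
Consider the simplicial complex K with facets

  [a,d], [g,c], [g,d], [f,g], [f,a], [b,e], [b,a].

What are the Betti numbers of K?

We work with the vertex ordering a < b < c < d < e < f < g. The simplices of K, each written with vertices in increasing order, are:

  0-simplices (7): a, b, c, d, e, f, g
  1-simplices (7): ab, ad, af, be, cg, dg, fg

Hence C_0 ≅ Z^7, C_1 ≅ Z^7.

∂_1: C_1 → C_0 maps an edge to its endpoints' difference, ∂[p,q] = q − p. For instance
  ∂ab = b − a.
As a 7×7 matrix over Z this has rank 6, with invariant factors (1,1,1,1,1,1).

Now H_k = ker ∂_k / im ∂_{k+1}, so:

  H_0: rank C_0 − rank ∂_1 = 7 − 6 = 1, and the invariant factors of ∂_1 are all 1, so H_0 ≅ Z.
  H_1: rank ker ∂_1 − rank ∂_2 = (7 − 6) − 0 = 1, and there is no ∂_2, so H_1 ≅ Z.

Hence the Betti numbers are b_0 = 1, b_1 = 1.

b_0 = 1, b_1 = 1.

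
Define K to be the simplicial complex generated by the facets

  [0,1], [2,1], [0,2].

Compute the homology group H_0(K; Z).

Fix the vertex order 0 < 1 < 2 and write every simplex with vertices in increasing order. Then dim K = 1 and the simplices of K are:

  0-simplices (3): [0], [1], [2]
  1-simplices (3): [0,1], [0,2], [1,2]

Hence C_0 ≅ Z^3, C_1 ≅ Z^3.

Boundary ∂_1: C_1 → C_0 sends each edge [p,q] (with p < q) to q − p.
The 3×3 boundary matrix has rank 2 and Smith normal form diag(1,1).

Reading off H_k = ker ∂_k / im ∂_{k+1}:

  H_0: rank C_0 − rank ∂_1 = 3 − 2 = 1, and the invariant factors of ∂_1 are all 1, so H_0 ≅ Z.

(K is a triangulation of the circle S^1.)

H_0 = Z.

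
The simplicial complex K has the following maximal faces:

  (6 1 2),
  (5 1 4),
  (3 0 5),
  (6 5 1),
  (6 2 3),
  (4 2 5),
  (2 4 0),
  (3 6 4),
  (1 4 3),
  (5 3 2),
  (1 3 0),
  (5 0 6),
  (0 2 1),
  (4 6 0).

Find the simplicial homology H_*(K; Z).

Take the total order 0 < 1 < 2 < 3 < 4 < 5 < 6 on the vertex set. Then K (dimension 2) consists of the simplices:

  0-simplices (7): [0], [1], [2], [3], [4], [5], [6]
  1-simplices (21): [0,1], [0,2], [0,3], [0,4], [0,5], [0,6], [1,2], [1,3], [1,4], [1,5], [1,6], [2,3], [2,4], [2,5], [2,6], [3,4], [3,5], [3,6], [4,5], [4,6], [5,6]
  2-simplices (14): [0,1,2], [0,1,3], [0,2,4], [0,3,5], [0,4,6], [0,5,6], [1,2,6], [1,3,4], [1,4,5], [1,5,6], [2,3,5], [2,3,6], [2,4,5], [3,4,6]

giving chain groups C_0 ≅ Z^7, C_1 ≅ Z^21, C_2 ≅ Z^14.

The boundary map ∂_1: C_1 → C_0 is given by ∂[p,q] = [q] − [p].
The 7×21 boundary matrix has rank 6 and Smith normal form diag(1,1,1,1,1,1).

∂_2: C_2 → C_1 acts by ∂[p,q,r] = [q,r] − [p,r] + [p,q]. For instance
  ∂[0,2,4] = [2,4] − [0,4] + [0,2],
  ∂[1,4,5] = [4,5] − [1,5] + [1,4].
As a 21×14 matrix over Z this has rank 13, with invariant factors (1,1,1,1,1,1,1,1,1,1,1,1,1).

Now H_k = ker ∂_k / im ∂_{k+1}, so:

  H_0: rank C_0 − rank ∂_1 = 7 − 6 = 1, and the invariant factors of ∂_1 are all 1, so H_0 ≅ Z.
  H_1: rank ker ∂_1 − rank ∂_2 = (21 − 6) − 13 = 2, and the invariant factors of ∂_2 are all 1, so H_1 ≅ Z^2.
  H_2: rank ker ∂_2 − rank ∂_3 = (14 − 13) − 0 = 1, and there is no ∂_3, so H_2 ≅ Z.

H_0 = Z,  H_1 = Z^2,  H_2 = Z.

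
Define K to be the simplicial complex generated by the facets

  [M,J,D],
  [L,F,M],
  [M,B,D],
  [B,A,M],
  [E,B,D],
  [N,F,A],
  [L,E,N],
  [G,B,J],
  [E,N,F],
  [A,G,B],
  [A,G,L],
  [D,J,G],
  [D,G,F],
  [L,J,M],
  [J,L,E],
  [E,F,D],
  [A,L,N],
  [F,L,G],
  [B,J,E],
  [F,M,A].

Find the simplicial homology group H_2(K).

We work with the vertex ordering A < B < D < E < F < G < J < L < M < N. The simplices of K, each written with vertices in increasing order, are:

  0-simplices (10): A, B, D, E, F, G, J, L, M, N
  1-simplices (30): AB, AF, AG, AL, AM, AN, BD, BE, BG, BJ, BM, DE, DF, DG, DJ, DM, EF, EJ, EL, EN, FG, FL, FM, FN, GJ, GL, JL, JM, LM, LN
  2-simplices (20): ABG, ABM, AFM, AFN, AGL, ALN, BDE, BDM, BEJ, BGJ, DEF, DFG, DGJ, DJM, EFN, EJL, ELN, FGL, FLM, JLM

so the chain groups are C_0 ≅ Z^10, C_1 ≅ Z^30, C_2 ≅ Z^20.

The boundary map ∂_1: C_1 → C_0 sends each edge [p,q] (with p < q) to q − p. For instance
  ∂EJ = J − E.
The 10×30 boundary matrix has rank 9 and Smith normal form diag(1,1,1,1,1,1,1,1,1).

∂_2: C_2 → C_1 maps a triangle to the signed sum of its edges. For instance
  ∂BDE = DE − BE + BD,
  ∂DEF = EF − DF + DE.
The 30×20 boundary matrix has rank 20 and Smith normal form diag(1,1,1,1,1,1,1,1,1,1,1,1,1,1,1,1,1,1,1,2).

From H_k ≅ ker(∂_k) / im(∂_{k+1}) we obtain:

  H_2: rank ker ∂_2 − rank ∂_3 = (20 − 20) − 0 = 0, and there is no ∂_3, so H_2 ≅ 0.

H_2 = 0.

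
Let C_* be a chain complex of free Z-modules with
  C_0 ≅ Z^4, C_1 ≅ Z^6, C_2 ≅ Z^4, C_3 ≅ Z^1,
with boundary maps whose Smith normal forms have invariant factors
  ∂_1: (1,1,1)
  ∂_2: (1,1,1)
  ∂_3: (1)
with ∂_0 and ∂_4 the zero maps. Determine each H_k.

H_0 = Z,  H_1 = 0,  H_2 = 0,  H_3 = 0.

H_0: b_0 = 4 − 0 − 3 = 1; torsion from ∂_1 factors > 1: none. So H_0 = Z.
H_1: b_1 = 6 − 3 − 3 = 0; torsion from ∂_2 factors > 1: none. So H_1 = 0.
H_2: b_2 = 4 − 3 − 1 = 0; torsion from ∂_3 factors > 1: none. So H_2 = 0.
H_3: b_3 = 1 − 1 − 0 = 0; torsion from ∂_4 factors > 1: none. So H_3 = 0.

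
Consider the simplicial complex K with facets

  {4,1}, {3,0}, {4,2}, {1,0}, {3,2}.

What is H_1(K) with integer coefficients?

We work with the vertex ordering 0 < 1 < 2 < 3 < 4. The simplices of K, each written with vertices in increasing order, are:

  0-simplices (5): [0], [1], [2], [3], [4]
  1-simplices (5): [0,1], [0,3], [1,4], [2,3], [2,4]

Hence C_0 ≅ Z^5, C_1 ≅ Z^5.

Boundary ∂_1: C_1 → C_0 sends each edge [p,q] (with p < q) to q − p.
As a 5×5 matrix over Z this has rank 4, with invariant factors (1,1,1,1).

Reading off H_k = ker ∂_k / im ∂_{k+1}:

  H_1: rank ker ∂_1 − rank ∂_2 = (5 − 4) − 0 = 1, and there is no ∂_2, so H_1 = Z.

H_1 = Z.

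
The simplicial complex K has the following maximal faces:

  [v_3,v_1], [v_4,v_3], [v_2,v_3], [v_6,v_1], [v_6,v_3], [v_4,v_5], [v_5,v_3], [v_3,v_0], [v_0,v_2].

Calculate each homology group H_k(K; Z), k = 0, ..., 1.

Order the vertices as v_0 < v_1 < v_2 < v_3 < v_4 < v_5 < v_6. Listing each simplex with vertices in this order, K has dimension 1 with simplices:

  0-simplices (7): [v_0], [v_1], [v_2], [v_3], [v_4], [v_5], [v_6]
  1-simplices (9): [v_0,v_2], [v_0,v_3], [v_1,v_3], [v_1,v_6], [v_2,v_3], [v_3,v_4], [v_3,v_5], [v_3,v_6], [v_4,v_5]

giving chain groups C_0 ≅ Z^7, C_1 ≅ Z^9.

∂_1: C_1 → C_0 maps an edge to its endpoints' difference, ∂[p,q] = q − p. For instance
  ∂[v_3,v_4] = [v_4] − [v_3].
The 7×9 boundary matrix has rank 6 and Smith normal form diag(1,1,1,1,1,1).

Now H_k = ker ∂_k / im ∂_{k+1}, so:

  H_0: rank C_0 − rank ∂_1 = 7 − 6 = 1, and the invariant factors of ∂_1 are all 1, so H_0 = Z.
  H_1: rank ker ∂_1 − rank ∂_2 = (9 − 6) − 0 = 3, and there is no ∂_2, so H_1 = Z^3.

(K is a triangulation of a wedge of 3 circles.)

H_0 ≅ Z,  H_1 ≅ Z^3.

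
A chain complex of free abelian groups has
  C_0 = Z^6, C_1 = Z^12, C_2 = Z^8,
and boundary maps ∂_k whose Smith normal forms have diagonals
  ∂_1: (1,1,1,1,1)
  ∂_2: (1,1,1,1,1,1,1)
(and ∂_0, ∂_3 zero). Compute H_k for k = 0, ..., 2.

H_0 = Z,  H_1 = 0,  H_2 = Z.

H_0: b_0 = 6 − 0 − 5 = 1; torsion from ∂_1 factors > 1: none. So H_0 = Z.
H_1: b_1 = 12 − 5 − 7 = 0; torsion from ∂_2 factors > 1: none. So H_1 = 0.
H_2: b_2 = 8 − 7 − 0 = 1; torsion from ∂_3 factors > 1: none. So H_2 = Z.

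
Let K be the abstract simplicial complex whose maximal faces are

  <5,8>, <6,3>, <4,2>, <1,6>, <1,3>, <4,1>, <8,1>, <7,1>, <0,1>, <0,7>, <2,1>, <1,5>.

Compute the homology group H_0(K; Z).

Order the vertices as 0 < 1 < 2 < 3 < 4 < 5 < 6 < 7 < 8. Listing each simplex with vertices in this order, K has dimension 1 with simplices:

  0-simplices (9): [0], [1], [2], [3], [4], [5], [6], [7], [8]
  1-simplices (12): [0,1], [0,7], [1,2], [1,3], [1,4], [1,5], [1,6], [1,7], [1,8], [2,4], [3,6], [5,8]

giving chain groups C_0 ≅ Z^9, C_1 ≅ Z^12.

Boundary ∂_1: C_1 → C_0 is given by ∂[p,q] = [q] − [p]. For instance
  ∂[1,6] = [6] − [1].
This gives a 9×12 integer matrix of rank 8; reducing to Smith normal form yields diagonal entries (1,1,1,1,1,1,1,1).

Now H_k = ker ∂_k / im ∂_{k+1}, so:

  H_0: rank C_0 − rank ∂_1 = 9 − 8 = 1, and the invariant factors of ∂_1 are all 1, so H_0 = Z.

(K is a triangulation of a wedge of 4 circles.)

H_0 = Z.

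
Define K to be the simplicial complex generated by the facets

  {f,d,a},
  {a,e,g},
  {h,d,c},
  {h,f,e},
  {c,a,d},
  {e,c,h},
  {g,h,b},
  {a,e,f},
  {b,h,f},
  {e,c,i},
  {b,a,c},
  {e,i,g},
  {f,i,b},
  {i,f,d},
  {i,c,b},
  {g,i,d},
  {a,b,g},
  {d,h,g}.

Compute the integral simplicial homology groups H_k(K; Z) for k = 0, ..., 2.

Fix the vertex order a < b < c < d < e < f < g < h < i and write every simplex with vertices in increasing order. Then dim K = 2 and the simplices of K are:

  0-simplices (9): a, b, c, d, e, f, g, h, i
  1-simplices (27): ab, ac, ad, ae, af, ag, bc, bf, bg, bh, bi, cd, ce, ch, ci, df, dg, dh, di, ef, eg, eh, ei, fh, fi, gh, gi
  2-simplices (18): abc, abg, acd, adf, aef, aeg, bci, bfh, bfi, bgh, cdh, ceh, cei, dfi, dgh, dgi, efh, egi

Hence C_0 ≅ Z^9, C_1 ≅ Z^27, C_2 ≅ Z^18.

∂_1: C_1 → C_0 maps an edge to its endpoints' difference, ∂[p,q] = q − p. For instance
  ∂ab = b − a.
As a 9×27 matrix over Z this has rank 8, with invariant factors (1,1,1,1,1,1,1,1).

∂_2: C_2 → C_1 sends each 2-simplex [p,q,r] to [q,r] − [p,r] + [p,q]. For instance
  ∂bfi = fi − bi + bf,
  ∂efh = fh − eh + ef.
As a 27×18 matrix over Z this has rank 17, with invariant factors (1,1,1,1,1,1,1,1,1,1,1,1,1,1,1,1,1).

Now H_k = ker ∂_k / im ∂_{k+1}, so:

  H_0: rank C_0 − rank ∂_1 = 9 − 8 = 1, and the invariant factors of ∂_1 are all 1, so H_0 = Z.
  H_1: rank ker ∂_1 − rank ∂_2 = (27 − 8) − 17 = 2, and the invariant factors of ∂_2 are all 1, so H_1 = Z^2.
  H_2: rank ker ∂_2 − rank ∂_3 = (18 − 17) − 0 = 1, and there is no ∂_3, so H_2 = Z.

As a check, the Euler characteristic is 9 − 27 + 18 = 0, which agrees with 1 − 2 + 1 = 0.

H_0 = Z,  H_1 = Z^2,  H_2 = Z.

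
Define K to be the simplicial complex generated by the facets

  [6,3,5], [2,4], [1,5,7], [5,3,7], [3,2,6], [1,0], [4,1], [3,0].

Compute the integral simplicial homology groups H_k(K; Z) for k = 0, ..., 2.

H_0 = Z,  H_1 = Z^2,  H_2 = 0.

Order the vertices as 0 < 1 < 2 < 3 < 4 < 5 < 6 < 7. Listing each simplex with vertices in this order, K has dimension 2 with simplices:

  0-simplices (8): [0], [1], [2], [3], [4], [5], [6], [7]
  1-simplices (13): [0,1], [0,3], [1,4], [1,5], [1,7], [2,3], [2,4], [2,6], [3,5], [3,6], [3,7], [5,6], [5,7]
  2-simplices (4): [1,5,7], [2,3,6], [3,5,6], [3,5,7]

Hence C_0 ≅ Z^8, C_1 ≅ Z^13, C_2 ≅ Z^4.

The boundary map ∂_1: C_1 → C_0 maps an edge to its endpoints' difference, ∂[p,q] = q − p. For instance
  ∂[2,6] = [6] − [2].
The resulting 8×13 matrix has rank 7, and its Smith normal form has invariant factors (1,1,1,1,1,1,1).

The boundary map ∂_2: C_2 → C_1 acts by ∂[p,q,r] = [q,r] − [p,r] + [p,q]. For instance
  ∂[3,5,7] = [5,7] − [3,7] + [3,5],
  ∂[2,3,6] = [3,6] − [2,6] + [2,3].
The 13×4 boundary matrix has rank 4 and Smith normal form diag(1,1,1,1).

From H_k ≅ ker(∂_k) / im(∂_{k+1}) we obtain:

  H_0: rank C_0 − rank ∂_1 = 8 − 7 = 1, and the invariant factors of ∂_1 are all 1, so H_0 ≅ Z.
  H_1: rank ker ∂_1 − rank ∂_2 = (13 − 7) − 4 = 2, and the invariant factors of ∂_2 are all 1, so H_1 ≅ Z^2.
  H_2: rank ker ∂_2 − rank ∂_3 = (4 − 4) − 0 = 0, and there is no ∂_3, so H_2 ≅ 0.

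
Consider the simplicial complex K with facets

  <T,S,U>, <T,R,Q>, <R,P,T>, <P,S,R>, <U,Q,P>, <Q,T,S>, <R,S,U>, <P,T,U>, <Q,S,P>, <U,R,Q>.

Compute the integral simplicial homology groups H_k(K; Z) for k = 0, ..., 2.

H_0 ≅ Z,  H_1 ≅ Z/2Z,  H_2 = 0.

Take the total order P < Q < R < S < T < U on the vertex set. Then K (dimension 2) consists of the simplices:

  0-simplices (6): P, Q, R, S, T, U
  1-simplices (15): PQ, PR, PS, PT, PU, QR, QS, QT, QU, RS, RT, RU, ST, SU, TU
  2-simplices (10): PQS, PQU, PRS, PRT, PTU, QRT, QRU, QST, RSU, STU

giving chain groups C_0 ≅ Z^6, C_1 ≅ Z^15, C_2 ≅ Z^10.

The boundary map ∂_1: C_1 → C_0 maps an edge to its endpoints' difference, ∂[p,q] = q − p. For instance
  ∂TU = U − T.
As a 6×15 matrix over Z this has rank 5, with invariant factors (1,1,1,1,1).

The boundary map ∂_2: C_2 → C_1 acts by ∂[p,q,r] = [q,r] − [p,r] + [p,q]. For instance
  ∂PQS = QS − PS + PQ,
  ∂STU = TU − SU + ST.
As a 15×10 matrix over Z this has rank 10, with invariant factors (1,1,1,1,1,1,1,1,1,2).

Reading off H_k = ker ∂_k / im ∂_{k+1}:

  H_0: rank C_0 − rank ∂_1 = 6 − 5 = 1, and the invariant factors of ∂_1 are all 1, so H_0 ≅ Z.
  H_1: rank ker ∂_1 − rank ∂_2 = (15 − 5) − 10 = 0, and ∂_2 has invariant factor 2 > 1, so H_1 ≅ Z/2Z.
  H_2: rank ker ∂_2 − rank ∂_3 = (10 − 10) − 0 = 0, and there is no ∂_3, so H_2 ≅ 0.

(K is a triangulation of the real projective plane RP^2.)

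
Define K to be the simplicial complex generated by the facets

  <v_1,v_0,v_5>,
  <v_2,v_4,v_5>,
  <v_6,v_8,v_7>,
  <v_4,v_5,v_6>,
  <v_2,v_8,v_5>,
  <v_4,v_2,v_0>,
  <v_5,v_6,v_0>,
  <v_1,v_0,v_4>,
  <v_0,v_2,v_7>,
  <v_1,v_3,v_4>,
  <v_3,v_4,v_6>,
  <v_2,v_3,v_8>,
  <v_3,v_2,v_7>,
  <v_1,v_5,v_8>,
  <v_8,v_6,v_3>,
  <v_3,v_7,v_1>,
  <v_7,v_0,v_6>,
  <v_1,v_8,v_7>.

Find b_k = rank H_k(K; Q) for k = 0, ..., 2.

b_0 = 1, b_1 = 1, b_2 = 0.

Fix the vertex order v_0 < v_1 < v_2 < v_3 < v_4 < v_5 < v_6 < v_7 < v_8 and write every simplex with vertices in increasing order. Then dim K = 2 and the simplices of K are:

  0-simplices (9): [v_0], [v_1], [v_2], [v_3], [v_4], [v_5], [v_6], [v_7], [v_8]
  1-simplices (27): (27 of them)
  2-simplices (18): (18 of them)

Hence C_0 ≅ Z^9, C_1 ≅ Z^27, C_2 ≅ Z^18.

The boundary map ∂_1: C_1 → C_0 maps an edge to its endpoints' difference, ∂[p,q] = q − p. For instance
  ∂[v_2,v_4] = [v_4] − [v_2].
This gives a 9×27 integer matrix of rank 8; reducing to Smith normal form yields diagonal entries (1,1,1,1,1,1,1,1).

∂_2: C_2 → C_1 maps a triangle to the signed sum of its edges. For instance
  ∂[v_0,v_5,v_6] = [v_5,v_6] − [v_0,v_6] + [v_0,v_5],
  ∂[v_2,v_3,v_7] = [v_3,v_7] − [v_2,v_7] + [v_2,v_3].
The resulting 27×18 matrix has rank 18, and its Smith normal form has invariant factors (1,1,1,1,1,1,1,1,1,1,1,1,1,1,1,1,1,2).

Computing H_k = (kernel of ∂_k) / (image of ∂_{k+1}):

  H_0: rank C_0 − rank ∂_1 = 9 − 8 = 1, and the invariant factors of ∂_1 are all 1, so H_0 ≅ Z.
  H_1: rank ker ∂_1 − rank ∂_2 = (27 − 8) − 18 = 1, and ∂_2 has invariant factor 2 > 1, so H_1 ≅ Z ⊕ Z/2.
  H_2: rank ker ∂_2 − rank ∂_3 = (18 − 18) − 0 = 0, and there is no ∂_3, so H_2 ≅ 0.

Hence the Betti numbers are b_0 = 1, b_1 = 1, b_2 = 0.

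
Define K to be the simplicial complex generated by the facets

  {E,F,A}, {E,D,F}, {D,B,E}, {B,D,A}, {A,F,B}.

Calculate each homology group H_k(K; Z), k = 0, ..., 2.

H_0 ≅ Z,  H_1 ≅ Z,  H_2 = 0.

Order the vertices as A < B < D < E < F. Listing each simplex with vertices in this order, K has dimension 2 with simplices:

  0-simplices (5): A, B, D, E, F
  1-simplices (10): AB, AD, AE, AF, BD, BE, BF, DE, DF, EF
  2-simplices (5): ABD, ABF, AEF, BDE, DEF

Hence C_0 ≅ Z^5, C_1 ≅ Z^10, C_2 ≅ Z^5.

The boundary map ∂_1: C_1 → C_0 is given by ∂[p,q] = [q] − [p]. For instance
  ∂AB = B − A.
This gives a 5×10 integer matrix of rank 4; reducing to Smith normal form yields diagonal entries (1,1,1,1).

∂_2: C_2 → C_1 acts by ∂[p,q,r] = [q,r] − [p,r] + [p,q]. For instance
  ∂BDE = DE − BE + BD,
  ∂AEF = EF − AF + AE.
The 10×5 boundary matrix has rank 5 and Smith normal form diag(1,1,1,1,1).

Reading off H_k = ker ∂_k / im ∂_{k+1}:

  H_0: rank C_0 − rank ∂_1 = 5 − 4 = 1, and the invariant factors of ∂_1 are all 1, so H_0 ≅ Z.
  H_1: rank ker ∂_1 − rank ∂_2 = (10 − 4) − 5 = 1, and the invariant factors of ∂_2 are all 1, so H_1 ≅ Z.
  H_2: rank ker ∂_2 − rank ∂_3 = (5 − 5) − 0 = 0, and there is no ∂_3, so H_2 ≅ 0.

(K is a triangulation of the Möbius band.)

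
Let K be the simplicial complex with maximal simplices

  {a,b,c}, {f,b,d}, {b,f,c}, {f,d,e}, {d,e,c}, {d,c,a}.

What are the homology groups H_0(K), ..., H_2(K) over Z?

H_0 ≅ Z,  H_1 ≅ Z,  H_2 = 0.

Take the total order a < b < c < d < e < f on the vertex set. Then K (dimension 2) consists of the simplices:

  0-simplices (6): a, b, c, d, e, f
  1-simplices (12): ab, ac, ad, bc, bd, bf, cd, ce, cf, de, df, ef
  2-simplices (6): abc, acd, bcf, bdf, cde, def

giving chain groups C_0 ≅ Z^6, C_1 ≅ Z^12, C_2 ≅ Z^6.

The boundary map ∂_1: C_1 → C_0 sends each edge [p,q] (with p < q) to q − p. For instance
  ∂bd = d − b.
The 6×12 boundary matrix has rank 5 and Smith normal form diag(1,1,1,1,1).

Boundary ∂_2: C_2 → C_1 sends each 2-simplex [p,q,r] to [q,r] − [p,r] + [p,q]. For instance
  ∂cde = de − ce + cd,
  ∂acd = cd − ad + ac.
The 12×6 boundary matrix has rank 6 and Smith normal form diag(1,1,1,1,1,1).

From H_k ≅ ker(∂_k) / im(∂_{k+1}) we obtain:

  H_0: rank C_0 − rank ∂_1 = 6 − 5 = 1, and the invariant factors of ∂_1 are all 1, so H_0 = Z.
  H_1: rank ker ∂_1 − rank ∂_2 = (12 − 5) − 6 = 1, and the invariant factors of ∂_2 are all 1, so H_1 = Z.
  H_2: rank ker ∂_2 − rank ∂_3 = (6 − 6) − 0 = 0, and there is no ∂_3, so H_2 = 0.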